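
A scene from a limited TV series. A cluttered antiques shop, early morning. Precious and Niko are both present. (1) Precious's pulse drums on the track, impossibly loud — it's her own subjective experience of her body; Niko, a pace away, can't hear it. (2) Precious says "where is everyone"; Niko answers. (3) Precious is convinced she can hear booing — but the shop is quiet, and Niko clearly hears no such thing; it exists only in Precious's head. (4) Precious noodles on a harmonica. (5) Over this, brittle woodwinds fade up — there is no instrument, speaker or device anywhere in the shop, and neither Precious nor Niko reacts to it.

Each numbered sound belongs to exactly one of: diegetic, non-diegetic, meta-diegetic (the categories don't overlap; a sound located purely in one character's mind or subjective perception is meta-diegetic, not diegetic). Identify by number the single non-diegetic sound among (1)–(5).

5

(1) is meta-diegetic: point-of-audition from inside Precious's body; not a sound in the room.
Sound (2): spoken by a character present in the story world, so diegetic.
(3) subjective to Precious: the shop is silent and Niko hears nothing → meta-diegetic.
(4) is diegetic: Precious is producing the music live, in the story world.
Sound (5): score with no on-screen or off-screen source; it exists for the audience alone, so non-diegetic.
Only (5) is non-diegetic.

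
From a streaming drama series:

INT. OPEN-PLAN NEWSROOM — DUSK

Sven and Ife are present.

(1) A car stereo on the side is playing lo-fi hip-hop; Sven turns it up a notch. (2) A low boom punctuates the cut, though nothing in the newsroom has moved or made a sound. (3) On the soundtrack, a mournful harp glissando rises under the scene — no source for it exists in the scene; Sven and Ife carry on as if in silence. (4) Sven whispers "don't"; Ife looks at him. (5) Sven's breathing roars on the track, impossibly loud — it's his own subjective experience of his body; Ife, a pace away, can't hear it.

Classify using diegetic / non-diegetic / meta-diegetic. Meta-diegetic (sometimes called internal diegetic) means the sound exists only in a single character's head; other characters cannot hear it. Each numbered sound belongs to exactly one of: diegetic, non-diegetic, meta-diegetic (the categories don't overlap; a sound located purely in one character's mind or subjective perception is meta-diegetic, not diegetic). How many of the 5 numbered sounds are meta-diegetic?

1

(1) is diegetic: source music from a car stereo, which exists in the story world.
Sound (2): an editorial stinger — it belongs to the cut, not the story world, so non-diegetic.
(3) nothing in the newsroom produces it and the characters don't hear it — pure soundtrack → non-diegetic.
(4) is diegetic: Sven is a character speaking aloud in the scene.
(5) it's Sven's internal bodily sensation rendered as sound; only Sven 'hears' it → meta-diegetic.
So 1 of the 5 is meta-diegetic: (5).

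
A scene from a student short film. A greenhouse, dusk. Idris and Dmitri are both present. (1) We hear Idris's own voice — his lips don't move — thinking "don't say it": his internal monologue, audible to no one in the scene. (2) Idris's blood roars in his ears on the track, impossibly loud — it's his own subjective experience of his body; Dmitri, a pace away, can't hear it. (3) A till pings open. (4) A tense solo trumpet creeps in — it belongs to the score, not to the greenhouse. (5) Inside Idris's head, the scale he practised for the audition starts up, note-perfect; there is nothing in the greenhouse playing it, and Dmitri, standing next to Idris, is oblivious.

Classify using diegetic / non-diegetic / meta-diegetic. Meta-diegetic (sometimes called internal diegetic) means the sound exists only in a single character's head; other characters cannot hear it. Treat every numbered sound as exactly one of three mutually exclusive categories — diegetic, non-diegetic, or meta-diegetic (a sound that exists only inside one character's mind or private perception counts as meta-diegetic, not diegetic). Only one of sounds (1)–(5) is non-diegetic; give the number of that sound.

(1) it's Idris's unspoken thought, heard only by the audience via his subjectivity → meta-diegetic.
(2) it's Idris's internal bodily sensation rendered as sound; only Idris 'hears' it → meta-diegetic.
(3) an in-world source (a till); characters could hear it → diegetic.
Sound (4): nothing in the greenhouse produces it and the characters don't hear it — pure soundtrack, so non-diegetic.
(5) the music is a memory playing inside Idris's mind alone; no real-world source, Dmitri can't hear it → meta-diegetic.
Only (4) is non-diegetic.

4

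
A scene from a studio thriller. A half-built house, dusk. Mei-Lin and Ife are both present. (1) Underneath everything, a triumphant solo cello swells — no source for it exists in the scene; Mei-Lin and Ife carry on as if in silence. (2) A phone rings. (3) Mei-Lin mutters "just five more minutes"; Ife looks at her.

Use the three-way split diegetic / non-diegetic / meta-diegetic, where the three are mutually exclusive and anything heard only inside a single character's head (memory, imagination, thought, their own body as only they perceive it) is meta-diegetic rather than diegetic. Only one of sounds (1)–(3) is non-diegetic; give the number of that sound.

(1) is non-diegetic: nothing in the site produces it and the characters don't hear it — pure soundtrack.
(2) is diegetic: a phone is a real object/event in the scene's world.
Sound (3): spoken by a character present in the story world, so diegetic.
Only (1) is non-diegetic.

1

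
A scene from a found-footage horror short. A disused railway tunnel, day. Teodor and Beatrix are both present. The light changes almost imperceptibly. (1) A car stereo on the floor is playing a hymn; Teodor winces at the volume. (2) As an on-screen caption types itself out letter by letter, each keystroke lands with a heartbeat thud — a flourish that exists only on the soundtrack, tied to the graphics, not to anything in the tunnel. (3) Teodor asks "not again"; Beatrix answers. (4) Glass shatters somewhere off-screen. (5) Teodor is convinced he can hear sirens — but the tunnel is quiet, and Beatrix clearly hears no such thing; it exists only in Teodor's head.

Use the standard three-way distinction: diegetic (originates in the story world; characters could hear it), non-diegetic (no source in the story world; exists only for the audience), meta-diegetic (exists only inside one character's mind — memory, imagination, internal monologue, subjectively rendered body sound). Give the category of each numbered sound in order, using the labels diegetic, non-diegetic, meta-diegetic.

diegetic, non-diegetic, diegetic, diegetic, meta-diegetic

Sound (1): the music comes from an on-screen device that Teodor responds to, so diegetic.
Sound (2): the caption isn't part of the story world, so neither is the sound tied to it, so non-diegetic.
(3) is diegetic: on-screen dialogue — Teodor speaks and Beatrix is there to hear.
Sound (4): glass is a real object/event in the scene's world, so diegetic.
(5) the sound is imagined by Teodor; nothing in the story world is producing it and Beatrix can't hear it → meta-diegetic.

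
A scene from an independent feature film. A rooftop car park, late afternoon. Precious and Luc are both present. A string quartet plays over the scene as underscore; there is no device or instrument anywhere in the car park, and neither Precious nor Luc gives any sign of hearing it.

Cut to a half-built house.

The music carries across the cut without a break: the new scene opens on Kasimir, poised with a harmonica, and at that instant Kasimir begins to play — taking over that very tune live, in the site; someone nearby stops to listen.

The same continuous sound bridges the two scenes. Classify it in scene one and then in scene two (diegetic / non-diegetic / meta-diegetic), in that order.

non-diegetic, diegetic

Scene one: there's no in-world source anywhere and no character hears it — underscore for the audience only → non-diegetic.
Scene two: from the moment Kasimir starts playing, the tune is being performed on a harmonica inside the story world and another character hears it → diegetic.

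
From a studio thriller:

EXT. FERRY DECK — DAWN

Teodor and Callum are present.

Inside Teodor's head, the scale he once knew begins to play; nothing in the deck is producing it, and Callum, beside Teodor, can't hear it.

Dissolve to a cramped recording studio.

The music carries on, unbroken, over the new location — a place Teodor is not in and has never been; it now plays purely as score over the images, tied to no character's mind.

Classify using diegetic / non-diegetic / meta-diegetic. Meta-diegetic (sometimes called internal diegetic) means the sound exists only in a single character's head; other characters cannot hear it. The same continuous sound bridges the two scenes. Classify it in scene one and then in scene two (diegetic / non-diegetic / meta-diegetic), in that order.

meta-diegetic, non-diegetic

Scene one: the music exists only inside Teodor's mind; Callum can't hear it → meta-diegetic.
Scene two: it's detached from Teodor entirely and plays over unrelated images with no in-world source — conventional underscore → non-diegetic.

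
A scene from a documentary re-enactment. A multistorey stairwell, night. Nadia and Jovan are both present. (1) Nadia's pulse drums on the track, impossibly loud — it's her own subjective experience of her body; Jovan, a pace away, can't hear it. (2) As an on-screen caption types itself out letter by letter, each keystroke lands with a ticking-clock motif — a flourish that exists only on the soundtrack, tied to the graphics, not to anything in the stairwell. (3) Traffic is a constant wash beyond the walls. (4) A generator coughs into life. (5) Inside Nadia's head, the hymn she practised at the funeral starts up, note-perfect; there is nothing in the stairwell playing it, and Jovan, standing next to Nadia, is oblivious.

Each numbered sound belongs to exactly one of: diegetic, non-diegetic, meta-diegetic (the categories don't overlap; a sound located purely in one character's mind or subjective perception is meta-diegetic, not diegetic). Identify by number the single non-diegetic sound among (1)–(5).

2

Sound (1): a subjective body sound — Nadia's private perception, inaudible to Jovan, so meta-diegetic.
Sound (2): the caption isn't part of the story world, so neither is the sound tied to it, so non-diegetic.
(3) is diegetic: traffic is part of the location's real environment.
Sound (4): a generator is a real object/event in the scene's world, so diegetic.
Sound (5): the music is a memory playing inside Nadia's mind alone; no real-world source, Jovan can't hear it, so meta-diegetic.
Only (2) is non-diegetic.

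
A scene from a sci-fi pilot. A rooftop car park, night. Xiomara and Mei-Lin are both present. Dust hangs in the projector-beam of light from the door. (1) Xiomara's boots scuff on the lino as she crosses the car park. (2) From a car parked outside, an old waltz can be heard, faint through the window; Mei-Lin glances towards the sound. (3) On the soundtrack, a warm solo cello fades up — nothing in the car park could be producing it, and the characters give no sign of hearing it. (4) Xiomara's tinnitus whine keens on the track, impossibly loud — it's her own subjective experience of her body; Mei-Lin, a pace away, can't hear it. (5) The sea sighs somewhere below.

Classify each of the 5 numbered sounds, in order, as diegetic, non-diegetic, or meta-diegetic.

diegetic, diegetic, non-diegetic, meta-diegetic, diegetic

(1) it's the physical sound of Xiomara moving in the space → diegetic.
(2) it's coming from a car parked outside — a location within the story world — and Mei-Lin reacts → diegetic.
(3) is non-diegetic: nothing in the car park produces it and the characters don't hear it — pure soundtrack.
(4) a subjective body sound — Xiomara's private perception, inaudible to Mei-Lin → meta-diegetic.
(5) is diegetic: ambient/room sound belonging to the story's physical space.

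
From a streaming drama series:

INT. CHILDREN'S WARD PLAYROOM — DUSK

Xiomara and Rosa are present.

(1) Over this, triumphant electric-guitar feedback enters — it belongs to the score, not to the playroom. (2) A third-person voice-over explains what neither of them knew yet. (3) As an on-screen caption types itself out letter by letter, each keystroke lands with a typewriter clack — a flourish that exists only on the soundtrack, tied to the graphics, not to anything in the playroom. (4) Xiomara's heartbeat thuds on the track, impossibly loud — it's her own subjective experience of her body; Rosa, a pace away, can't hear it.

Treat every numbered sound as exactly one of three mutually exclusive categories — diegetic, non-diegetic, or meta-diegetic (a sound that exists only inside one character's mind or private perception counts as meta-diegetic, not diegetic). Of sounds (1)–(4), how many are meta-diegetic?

1

(1) it has no source in the story world and no character can hear it — it's underscore → non-diegetic.
(2) is non-diegetic: the narrator exists outside the story world, addressing only the audience.
(3) sound married to a title/caption — outside the diegesis by definition → non-diegetic.
(4) point-of-audition from inside Xiomara's body; not a sound in the room → meta-diegetic.
Meta-diegetic: (4) — that's 1.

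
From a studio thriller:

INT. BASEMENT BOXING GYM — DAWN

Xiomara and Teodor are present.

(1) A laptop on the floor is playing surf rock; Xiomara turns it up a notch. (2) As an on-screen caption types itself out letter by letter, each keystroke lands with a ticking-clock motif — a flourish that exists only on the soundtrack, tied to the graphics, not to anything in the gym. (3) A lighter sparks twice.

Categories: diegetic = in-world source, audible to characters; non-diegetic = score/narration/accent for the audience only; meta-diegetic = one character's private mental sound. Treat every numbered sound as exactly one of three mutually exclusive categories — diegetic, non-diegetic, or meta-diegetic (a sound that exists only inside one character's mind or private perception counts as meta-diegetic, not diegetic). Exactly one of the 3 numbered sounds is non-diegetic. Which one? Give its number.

Sound (1): a laptop is a physical source in the scene and Xiomara reacts to it, so diegetic.
(2) sound married to a title/caption — outside the diegesis by definition → non-diegetic.
Sound (3): an in-world source (a lighter); characters could hear it, so diegetic.
Only (2) is non-diegetic.

2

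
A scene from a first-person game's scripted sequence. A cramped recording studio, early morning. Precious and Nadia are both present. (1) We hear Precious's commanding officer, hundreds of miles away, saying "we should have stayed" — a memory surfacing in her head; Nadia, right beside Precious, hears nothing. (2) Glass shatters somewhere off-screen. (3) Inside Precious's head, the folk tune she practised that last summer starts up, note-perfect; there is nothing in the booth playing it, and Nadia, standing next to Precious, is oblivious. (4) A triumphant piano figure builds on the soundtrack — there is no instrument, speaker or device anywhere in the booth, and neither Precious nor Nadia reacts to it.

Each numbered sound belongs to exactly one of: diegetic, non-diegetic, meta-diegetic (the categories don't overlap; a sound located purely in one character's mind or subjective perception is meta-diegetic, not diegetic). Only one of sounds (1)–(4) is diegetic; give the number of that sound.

2

Sound (1): the voice is a memory playing only inside Precious's mind; Nadia can't hear it, so meta-diegetic.
(2) is diegetic: an in-world source (glass); characters could hear it.
(3) it lives in Precious's subjectivity, not in the booth → meta-diegetic.
(4) it has no source in the story world and no character can hear it — it's underscore → non-diegetic.
Only (2) is diegetic.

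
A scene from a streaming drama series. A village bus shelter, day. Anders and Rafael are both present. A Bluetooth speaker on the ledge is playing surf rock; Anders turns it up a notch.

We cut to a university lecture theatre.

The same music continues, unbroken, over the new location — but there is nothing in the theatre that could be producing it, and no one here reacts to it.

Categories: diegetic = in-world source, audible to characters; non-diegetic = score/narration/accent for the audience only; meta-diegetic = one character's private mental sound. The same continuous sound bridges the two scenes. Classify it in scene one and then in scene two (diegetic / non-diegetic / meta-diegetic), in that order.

diegetic, non-diegetic

Scene one: a Bluetooth speaker is an on-screen source and Anders reacts to it → diegetic.
Scene two: there is no source in the theatre and no one hears it — it's now underscore → non-diegetic.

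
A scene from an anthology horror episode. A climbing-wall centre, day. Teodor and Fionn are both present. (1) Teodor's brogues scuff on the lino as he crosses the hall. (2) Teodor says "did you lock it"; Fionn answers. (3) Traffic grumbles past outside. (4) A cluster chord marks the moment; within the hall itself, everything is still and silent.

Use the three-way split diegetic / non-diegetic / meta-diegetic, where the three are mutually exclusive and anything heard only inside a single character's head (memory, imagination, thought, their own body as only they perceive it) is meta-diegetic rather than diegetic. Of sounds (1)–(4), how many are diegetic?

3

(1) is diegetic: it's the physical sound of Teodor moving in the space.
(2) Teodor is a character speaking aloud in the scene → diegetic.
Sound (3): ambient/room sound belonging to the story's physical space, so diegetic.
(4) an editorial stinger — it belongs to the cut, not the story world → non-diegetic.
Diegetic: (1), (2), (3) — that's 3.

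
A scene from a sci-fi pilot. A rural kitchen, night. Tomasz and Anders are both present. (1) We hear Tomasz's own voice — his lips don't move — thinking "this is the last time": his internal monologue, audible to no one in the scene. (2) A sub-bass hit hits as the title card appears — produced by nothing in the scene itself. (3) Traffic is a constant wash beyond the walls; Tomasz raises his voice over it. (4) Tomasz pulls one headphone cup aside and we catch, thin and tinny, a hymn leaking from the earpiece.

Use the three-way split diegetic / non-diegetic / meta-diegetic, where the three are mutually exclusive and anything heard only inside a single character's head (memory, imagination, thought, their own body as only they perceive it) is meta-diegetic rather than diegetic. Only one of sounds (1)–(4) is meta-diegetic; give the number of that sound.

Sound (1): it's Tomasz's unspoken thought, heard only by the audience via his subjectivity, so meta-diegetic.
(2) nothing in the scene produces it; it's an accent added for the audience → non-diegetic.
Sound (3): traffic is part of the location's real environment, so diegetic.
Sound (4): the headphones are an on-screen source, so diegetic.
Only (1) is meta-diegetic.

1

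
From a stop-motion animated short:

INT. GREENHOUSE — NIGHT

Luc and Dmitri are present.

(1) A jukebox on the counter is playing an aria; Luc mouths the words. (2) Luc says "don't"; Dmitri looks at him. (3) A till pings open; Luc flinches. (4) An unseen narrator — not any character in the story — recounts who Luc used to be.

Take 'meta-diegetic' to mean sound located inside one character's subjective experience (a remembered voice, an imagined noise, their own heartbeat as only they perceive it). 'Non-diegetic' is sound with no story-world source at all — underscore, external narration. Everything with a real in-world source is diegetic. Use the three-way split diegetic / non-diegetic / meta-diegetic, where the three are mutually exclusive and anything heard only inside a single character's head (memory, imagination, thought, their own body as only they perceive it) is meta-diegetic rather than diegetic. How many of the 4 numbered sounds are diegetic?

(1) the music comes from an on-screen device that Luc responds to → diegetic.
(2) spoken by a character present in the story world → diegetic.
Sound (3): an in-world source (a till); characters could hear it, so diegetic.
(4) commentary laid over the scene from outside the fiction → non-diegetic.
Diegetic: (1), (2), (3) — that's 3.

3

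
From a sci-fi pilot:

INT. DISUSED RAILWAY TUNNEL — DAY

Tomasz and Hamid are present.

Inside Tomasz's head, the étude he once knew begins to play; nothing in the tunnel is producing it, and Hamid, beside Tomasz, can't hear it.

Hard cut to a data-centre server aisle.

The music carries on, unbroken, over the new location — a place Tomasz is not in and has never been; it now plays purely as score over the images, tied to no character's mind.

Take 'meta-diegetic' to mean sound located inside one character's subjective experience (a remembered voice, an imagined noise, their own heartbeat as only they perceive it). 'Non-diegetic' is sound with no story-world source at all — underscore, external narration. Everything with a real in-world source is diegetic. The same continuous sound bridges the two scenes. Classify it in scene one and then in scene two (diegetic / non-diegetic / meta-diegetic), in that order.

meta-diegetic, non-diegetic

Scene one: the music exists only inside Tomasz's mind; Hamid can't hear it → meta-diegetic.
Scene two: it's detached from Tomasz entirely and plays over unrelated images with no in-world source — conventional underscore → non-diegetic.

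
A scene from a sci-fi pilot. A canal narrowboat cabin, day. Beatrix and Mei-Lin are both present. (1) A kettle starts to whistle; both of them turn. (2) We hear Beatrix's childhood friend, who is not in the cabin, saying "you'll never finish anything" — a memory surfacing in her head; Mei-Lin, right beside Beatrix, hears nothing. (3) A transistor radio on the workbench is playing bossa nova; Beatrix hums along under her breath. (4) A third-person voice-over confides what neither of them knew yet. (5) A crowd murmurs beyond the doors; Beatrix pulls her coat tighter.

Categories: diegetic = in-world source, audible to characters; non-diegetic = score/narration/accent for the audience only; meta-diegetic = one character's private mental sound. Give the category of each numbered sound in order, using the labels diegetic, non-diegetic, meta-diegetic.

diegetic, meta-diegetic, diegetic, non-diegetic, diegetic

Sound (1): an in-world source (a kettle); characters could hear it, so diegetic.
(2) a remembered line, private to Beatrix — not present in the room, not audible to Mei-Lin → meta-diegetic.
(3) a transistor radio is a physical source in the scene and Beatrix reacts to it → diegetic.
Sound (4): external voice-over — not a character, not heard by anyone in the scene, so non-diegetic.
(5) it's the actual ambient sound of the location → diegetic.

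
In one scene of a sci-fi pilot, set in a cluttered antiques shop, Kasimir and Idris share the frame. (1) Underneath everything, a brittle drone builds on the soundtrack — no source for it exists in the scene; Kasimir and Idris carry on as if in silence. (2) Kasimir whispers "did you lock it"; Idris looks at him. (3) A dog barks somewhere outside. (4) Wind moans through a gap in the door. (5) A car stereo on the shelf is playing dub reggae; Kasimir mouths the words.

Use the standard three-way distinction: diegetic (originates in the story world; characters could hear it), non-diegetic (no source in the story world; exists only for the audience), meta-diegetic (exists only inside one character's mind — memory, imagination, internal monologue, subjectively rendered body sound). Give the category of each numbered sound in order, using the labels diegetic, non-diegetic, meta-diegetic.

(1) nothing in the shop produces it and the characters don't hear it — pure soundtrack → non-diegetic.
Sound (2): on-screen dialogue — Kasimir speaks and Idris is there to hear, so diegetic.
Sound (3): an in-world source (a dog); characters could hear it, so diegetic.
Sound (4): wind is part of the location's real environment, so diegetic.
(5) is diegetic: a car stereo is a physical source in the scene and Kasimir reacts to it.

non-diegetic, diegetic, diegetic, diegetic, diegetic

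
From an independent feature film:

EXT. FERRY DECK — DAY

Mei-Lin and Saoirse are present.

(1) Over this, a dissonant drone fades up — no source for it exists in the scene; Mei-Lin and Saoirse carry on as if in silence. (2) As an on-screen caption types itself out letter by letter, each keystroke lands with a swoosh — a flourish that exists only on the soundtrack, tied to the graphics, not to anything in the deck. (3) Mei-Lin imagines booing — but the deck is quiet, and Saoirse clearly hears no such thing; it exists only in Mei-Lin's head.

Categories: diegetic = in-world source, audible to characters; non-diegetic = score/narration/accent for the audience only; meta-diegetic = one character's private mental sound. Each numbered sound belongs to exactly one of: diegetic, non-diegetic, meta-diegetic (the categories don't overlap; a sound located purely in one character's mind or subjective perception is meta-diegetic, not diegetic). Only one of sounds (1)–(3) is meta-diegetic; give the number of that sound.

3

Sound (1): it has no source in the story world and no character can hear it — it's underscore, so non-diegetic.
Sound (2): sound married to a title/caption — outside the diegesis by definition, so non-diegetic.
(3) the sound is imagined by Mei-Lin; nothing in the story world is producing it and Saoirse can't hear it → meta-diegetic.
Only (3) is meta-diegetic.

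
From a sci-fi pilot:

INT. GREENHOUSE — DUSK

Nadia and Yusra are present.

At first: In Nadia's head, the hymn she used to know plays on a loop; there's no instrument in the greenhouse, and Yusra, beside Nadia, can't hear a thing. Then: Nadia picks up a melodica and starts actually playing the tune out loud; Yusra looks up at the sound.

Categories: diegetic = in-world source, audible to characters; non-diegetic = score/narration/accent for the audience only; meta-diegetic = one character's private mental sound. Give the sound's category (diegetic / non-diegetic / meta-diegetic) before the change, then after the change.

meta-diegetic, diegetic

Before the change: the tune exists only as Nadia's private memory; Yusra can't hear it → meta-diegetic.
After the change: Nadia is now producing it live on a melodica, in the room, and Yusra hears it → diegetic.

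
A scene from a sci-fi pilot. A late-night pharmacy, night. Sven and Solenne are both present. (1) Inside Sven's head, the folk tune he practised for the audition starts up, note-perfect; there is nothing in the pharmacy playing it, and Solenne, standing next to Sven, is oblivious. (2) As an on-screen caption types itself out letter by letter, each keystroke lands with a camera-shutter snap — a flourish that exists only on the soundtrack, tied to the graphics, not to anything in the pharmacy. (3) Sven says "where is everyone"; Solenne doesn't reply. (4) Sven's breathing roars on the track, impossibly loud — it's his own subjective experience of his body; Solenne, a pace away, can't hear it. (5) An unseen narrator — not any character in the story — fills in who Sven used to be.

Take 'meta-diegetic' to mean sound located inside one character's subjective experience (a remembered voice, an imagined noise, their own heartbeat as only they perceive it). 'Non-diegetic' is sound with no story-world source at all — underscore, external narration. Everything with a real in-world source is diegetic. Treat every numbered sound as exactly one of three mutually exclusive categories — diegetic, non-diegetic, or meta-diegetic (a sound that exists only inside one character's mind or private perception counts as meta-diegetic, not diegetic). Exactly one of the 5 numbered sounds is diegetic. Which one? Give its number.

3

(1) is meta-diegetic: remembered music, private to Sven — Solenne is oblivious because it isn't in the room.
(2) is non-diegetic: it accompanies on-screen graphics, not anything inside the story world.
Sound (3): Sven is a character speaking aloud in the scene, so diegetic.
(4) a subjective body sound — Sven's private perception, inaudible to Solenne → meta-diegetic.
Sound (5): the narrator exists outside the story world, addressing only the audience, so non-diegetic.
Only (3) is diegetic.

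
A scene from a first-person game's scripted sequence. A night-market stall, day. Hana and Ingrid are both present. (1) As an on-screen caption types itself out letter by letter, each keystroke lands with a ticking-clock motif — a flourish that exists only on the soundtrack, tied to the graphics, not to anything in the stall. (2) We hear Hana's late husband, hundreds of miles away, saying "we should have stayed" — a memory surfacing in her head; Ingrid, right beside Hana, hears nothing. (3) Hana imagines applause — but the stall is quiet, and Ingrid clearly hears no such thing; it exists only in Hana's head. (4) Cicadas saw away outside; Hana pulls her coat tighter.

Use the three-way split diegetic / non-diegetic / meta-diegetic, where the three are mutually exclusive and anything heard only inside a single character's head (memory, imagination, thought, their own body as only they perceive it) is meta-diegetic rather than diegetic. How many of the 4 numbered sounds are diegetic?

1

(1) the caption isn't part of the story world, so neither is the sound tied to it → non-diegetic.
(2) is meta-diegetic: a remembered line, private to Hana — not present in the room, not audible to Ingrid.
(3) subjective to Hana: the stall is silent and Ingrid hears nothing → meta-diegetic.
(4) ambient/room sound belonging to the story's physical space → diegetic.
So 1 of the 4 is diegetic: (4).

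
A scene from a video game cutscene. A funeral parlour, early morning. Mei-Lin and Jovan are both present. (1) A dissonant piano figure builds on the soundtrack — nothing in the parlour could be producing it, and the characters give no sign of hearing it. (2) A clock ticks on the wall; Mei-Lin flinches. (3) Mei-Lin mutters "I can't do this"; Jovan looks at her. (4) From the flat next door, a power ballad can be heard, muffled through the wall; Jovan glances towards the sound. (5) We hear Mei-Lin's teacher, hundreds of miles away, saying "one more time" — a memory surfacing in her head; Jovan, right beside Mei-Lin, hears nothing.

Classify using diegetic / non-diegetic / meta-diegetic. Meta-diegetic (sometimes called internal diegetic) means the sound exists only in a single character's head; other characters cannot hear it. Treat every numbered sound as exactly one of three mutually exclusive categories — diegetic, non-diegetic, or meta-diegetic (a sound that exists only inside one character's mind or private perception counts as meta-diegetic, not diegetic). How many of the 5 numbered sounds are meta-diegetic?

1

Sound (1): nothing in the parlour produces it and the characters don't hear it — pure soundtrack, so non-diegetic.
Sound (2): a clock is a real object/event in the scene's world, so diegetic.
Sound (3): on-screen dialogue — Mei-Lin speaks and Jovan is there to hear, so diegetic.
Sound (4): off-screen diegetic: the source is out of frame but still in the story's space, so diegetic.
(5) a remembered line, private to Mei-Lin — not present in the room, not audible to Jovan → meta-diegetic.
So 1 of the 5 is meta-diegetic: (5).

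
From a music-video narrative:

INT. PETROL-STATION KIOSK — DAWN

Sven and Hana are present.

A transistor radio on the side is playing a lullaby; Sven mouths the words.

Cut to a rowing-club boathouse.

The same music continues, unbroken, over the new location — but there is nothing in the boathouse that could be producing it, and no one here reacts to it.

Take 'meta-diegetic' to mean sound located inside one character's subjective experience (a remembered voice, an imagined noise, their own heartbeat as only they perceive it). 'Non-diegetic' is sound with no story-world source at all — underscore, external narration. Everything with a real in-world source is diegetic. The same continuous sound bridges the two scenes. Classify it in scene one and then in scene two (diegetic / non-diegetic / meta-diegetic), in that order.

diegetic, non-diegetic

Scene one: a transistor radio is an on-screen source and Sven reacts to it → diegetic.
Scene two: there is no source in the boathouse and no one hears it — it's now underscore → non-diegetic.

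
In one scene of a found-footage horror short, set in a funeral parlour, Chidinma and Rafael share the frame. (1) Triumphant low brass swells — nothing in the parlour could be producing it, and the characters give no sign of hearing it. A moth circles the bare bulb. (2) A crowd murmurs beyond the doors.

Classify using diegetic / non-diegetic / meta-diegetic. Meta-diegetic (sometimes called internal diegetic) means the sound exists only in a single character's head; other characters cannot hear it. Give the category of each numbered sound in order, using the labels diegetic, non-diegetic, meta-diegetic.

non-diegetic, diegetic

(1) score with no on-screen or off-screen source; it exists for the audience alone → non-diegetic.
(2) is diegetic: it's the actual ambient sound of the location.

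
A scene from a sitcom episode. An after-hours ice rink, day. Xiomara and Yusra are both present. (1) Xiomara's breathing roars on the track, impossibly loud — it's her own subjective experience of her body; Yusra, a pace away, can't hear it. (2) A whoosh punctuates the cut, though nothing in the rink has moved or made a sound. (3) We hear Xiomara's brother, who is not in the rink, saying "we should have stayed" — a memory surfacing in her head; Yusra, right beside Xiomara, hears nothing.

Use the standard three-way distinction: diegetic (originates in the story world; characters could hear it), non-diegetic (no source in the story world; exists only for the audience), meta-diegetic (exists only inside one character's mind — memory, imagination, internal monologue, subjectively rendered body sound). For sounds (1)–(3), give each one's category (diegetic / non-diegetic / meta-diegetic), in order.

meta-diegetic, non-diegetic, meta-diegetic

(1) point-of-audition from inside Xiomara's body; not a sound in the room → meta-diegetic.
(2) it's a sound-design accent with no in-world source; no one in the scene can hear it → non-diegetic.
(3) a remembered line, private to Xiomara — not present in the room, not audible to Yusra → meta-diegetic.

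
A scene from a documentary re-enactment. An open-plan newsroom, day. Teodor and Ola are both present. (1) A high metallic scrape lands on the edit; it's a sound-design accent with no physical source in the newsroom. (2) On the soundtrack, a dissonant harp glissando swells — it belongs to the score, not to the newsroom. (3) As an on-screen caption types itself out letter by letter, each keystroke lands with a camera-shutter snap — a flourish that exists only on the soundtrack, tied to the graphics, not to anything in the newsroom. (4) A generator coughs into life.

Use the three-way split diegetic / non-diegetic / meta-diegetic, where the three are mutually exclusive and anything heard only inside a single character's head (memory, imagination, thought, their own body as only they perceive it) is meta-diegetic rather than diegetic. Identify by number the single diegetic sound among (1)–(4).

(1) nothing in the scene produces it; it's an accent added for the audience → non-diegetic.
(2) nothing in the newsroom produces it and the characters don't hear it — pure soundtrack → non-diegetic.
(3) the caption isn't part of the story world, so neither is the sound tied to it → non-diegetic.
(4) the sound comes from a generator physically present in the location → diegetic.
Only (4) is diegetic.

4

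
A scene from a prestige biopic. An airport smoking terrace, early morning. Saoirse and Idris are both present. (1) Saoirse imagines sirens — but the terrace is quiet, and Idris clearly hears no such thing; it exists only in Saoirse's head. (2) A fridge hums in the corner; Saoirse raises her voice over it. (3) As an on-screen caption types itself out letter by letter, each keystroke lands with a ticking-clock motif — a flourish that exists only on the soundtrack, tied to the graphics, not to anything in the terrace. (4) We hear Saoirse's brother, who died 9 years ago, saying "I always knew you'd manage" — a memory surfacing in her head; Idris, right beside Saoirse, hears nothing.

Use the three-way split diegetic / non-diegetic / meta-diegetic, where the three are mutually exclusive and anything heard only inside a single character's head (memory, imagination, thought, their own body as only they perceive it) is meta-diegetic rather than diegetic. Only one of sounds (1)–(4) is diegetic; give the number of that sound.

Sound (1): Saoirse alone 'hears' it — an imagined sound, not present in the space, so meta-diegetic.
(2) ambient/room sound belonging to the story's physical space → diegetic.
(3) is non-diegetic: it accompanies on-screen graphics, not anything inside the story world.
Sound (4): a remembered line, private to Saoirse — not present in the room, not audible to Idris, so meta-diegetic.
Only (2) is diegetic.

2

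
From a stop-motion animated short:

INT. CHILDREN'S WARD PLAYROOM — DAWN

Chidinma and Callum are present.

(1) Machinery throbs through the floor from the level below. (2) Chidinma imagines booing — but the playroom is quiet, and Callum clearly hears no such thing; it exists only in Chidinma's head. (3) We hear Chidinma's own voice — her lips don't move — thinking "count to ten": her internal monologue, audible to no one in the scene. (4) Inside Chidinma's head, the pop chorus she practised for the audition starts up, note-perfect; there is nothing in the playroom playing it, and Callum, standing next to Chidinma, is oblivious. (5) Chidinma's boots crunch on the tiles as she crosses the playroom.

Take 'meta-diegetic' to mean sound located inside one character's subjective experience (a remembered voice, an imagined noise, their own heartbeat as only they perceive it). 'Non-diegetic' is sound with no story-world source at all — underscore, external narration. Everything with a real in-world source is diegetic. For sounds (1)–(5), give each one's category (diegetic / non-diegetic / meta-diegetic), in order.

(1) it's the actual ambient sound of the location → diegetic.
(2) the sound is imagined by Chidinma; nothing in the story world is producing it and Callum can't hear it → meta-diegetic.
Sound (3): it's Chidinma's unspoken thought, heard only by the audience via her subjectivity, so meta-diegetic.
(4) the music is a memory playing inside Chidinma's mind alone; no real-world source, Callum can't hear it → meta-diegetic.
(5) Chidinma's footsteps are produced in the story world → diegetic.

diegetic, meta-diegetic, meta-diegetic, meta-diegetic, diegetic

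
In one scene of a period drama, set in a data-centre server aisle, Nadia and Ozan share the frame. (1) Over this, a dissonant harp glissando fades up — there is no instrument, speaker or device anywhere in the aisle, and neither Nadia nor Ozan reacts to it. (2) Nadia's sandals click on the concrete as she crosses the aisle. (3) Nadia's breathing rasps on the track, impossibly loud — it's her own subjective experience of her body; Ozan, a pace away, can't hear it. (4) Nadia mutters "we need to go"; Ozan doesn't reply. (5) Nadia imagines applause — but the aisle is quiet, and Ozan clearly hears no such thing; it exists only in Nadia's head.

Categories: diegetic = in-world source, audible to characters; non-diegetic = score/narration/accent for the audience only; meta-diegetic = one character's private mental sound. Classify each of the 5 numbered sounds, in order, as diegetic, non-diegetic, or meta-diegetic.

non-diegetic, diegetic, meta-diegetic, diegetic, meta-diegetic

(1) is non-diegetic: score with no on-screen or off-screen source; it exists for the audience alone.
Sound (2): a character's body making contact with the set — an in-world sound, so diegetic.
(3) is meta-diegetic: it's Nadia's internal bodily sensation rendered as sound; only Nadia 'hears' it.
(4) spoken by a character present in the story world → diegetic.
Sound (5): Nadia alone 'hears' it — an imagined sound, not present in the space, so meta-diegetic.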